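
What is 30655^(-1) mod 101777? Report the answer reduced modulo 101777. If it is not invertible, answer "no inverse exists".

Extended Euclidean algorithm:
101777 = 3×30655 + 9812
30655 = 3×9812 + 1219
9812 = 8×1219 + 60
1219 = 20×60 + 19
60 = 3×19 + 3
19 = 6×3 + 1
3 = 3×1 + 0
Since gcd(30655, 101777) = 1, back-substitute to write 1 as a combination:
1 = 19 − 6·3
1 = −6·60 + 19·19
1 = 19·1219 − 386·60
1 = −386·9812 + 3107·1219
1 = 3107·30655 − 9707·9812
1 = −9707·101777 + 32228·30655
So 30655·32228 ≡ 1 (mod 101777).

32228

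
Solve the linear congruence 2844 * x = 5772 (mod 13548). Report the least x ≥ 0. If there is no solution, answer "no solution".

426

First find gcd(2844, 13548):
13548 = 4*2844 + 2172
2844 = 1*2172 + 672
2172 = 3*672 + 156
672 = 4*156 + 48
156 = 3*48 + 12
48 = 4*12 + 0
gcd = 12 and 12 | 5772, so solutions exist. Divide through by 12: 237x ≡ 481 (mod 1129).
Now find 237⁻¹ mod 1129:
1129 = 4*237 + 181
237 = 1*181 + 56
181 = 3*56 + 13
56 = 4*13 + 4
13 = 3*4 + 1
4 = 4*1 + 0
Back-substitute:
1 = 13 − 3·4
1 = −3·56 + 13·13
1 = 13·181 − 42·56
1 = −42·237 + 55·181
1 = 55·1129 − 262·237
So 237·(-262) ≡ 1 (mod 1129), i.e. 237⁻¹ ≡ 867.
Then x ≡ 867·481 ≡ 426 (mod 1129); the smallest non-negative solution is x = 426.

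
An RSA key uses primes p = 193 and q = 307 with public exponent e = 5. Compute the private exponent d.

23501

φ(n) = (p−1)(q−1) = 192·306 = 58752.
Need d with 5·d ≡ 1 (mod 58752). Apply the extended Euclidean algorithm:
58752 = 11750*5 + 2
5 = 2*2 + 1
2 = 2*1 + 0
Back-substitute:
1 = 5 − 2·2
1 = −2·58752 + 23501·5
So 5·23501 ≡ 1 (mod 58752), hence d = 23501.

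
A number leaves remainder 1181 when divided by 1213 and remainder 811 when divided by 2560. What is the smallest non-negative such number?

Write x = 1181 + 1213·k. Then 1213·k ≡ 811 − 1181 ≡ 2190 (mod 2560).
Need 1213⁻¹ mod 2560. Extended Euclid on (2560, 1213):
2560 = 2*1213 + 134
1213 = 9*134 + 7
134 = 19*7 + 1
7 = 7*1 + 0
Back-substitute:
1 = 134 − 19·7
1 = −19·1213 + 172·134
1 = 172·2560 − 363·1213
1213⁻¹ ≡ 2197 (mod 2560), so k ≡ 2197·2190 ≡ 1190 (mod 2560).
x = 1181 + 1213·1190 = 1444651.

1444651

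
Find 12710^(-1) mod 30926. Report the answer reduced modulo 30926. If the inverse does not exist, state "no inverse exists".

Euclidean algorithm on 30926, 12710:
30926 = 2·12710 + 5506
12710 = 2·5506 + 1698
5506 = 3·1698 + 412
1698 = 4·412 + 50
412 = 8·50 + 12
50 = 4·12 + 2
12 = 6·2 + 0
gcd(12710, 30926) = 2 ≠ 1, so 12710 has no multiplicative inverse modulo 30926.

no inverse exists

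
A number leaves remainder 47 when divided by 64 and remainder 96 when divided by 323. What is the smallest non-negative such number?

Write x = 47 + 64·k. Then 64·k ≡ 96 − 47 ≡ 49 (mod 323).
Need 64⁻¹ mod 323. Extended Euclid on (323, 64):
323 = 5×64 + 3
64 = 21×3 + 1
3 = 3×1 + 0
Back-substitute:
1 = 64 − 21·3
1 = −21·323 + 106·64
64⁻¹ ≡ 106 (mod 323), so k ≡ 106·49 ≡ 26 (mod 323).
x = 47 + 64·26 = 1711.

1711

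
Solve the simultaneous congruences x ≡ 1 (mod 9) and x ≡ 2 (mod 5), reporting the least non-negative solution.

Write x = 1 + 9·k. Then 9·k ≡ 2 − 1 ≡ 1 (mod 5).
Need 9⁻¹ mod 5. Extended Euclid on (5, 4):
5 = 1*4 + 1
4 = 4*1 + 0
Back-substitute:
1 = 5 − 4
9⁻¹ ≡ 4 (mod 5), so k ≡ 4·1 ≡ 4 (mod 5).
x = 1 + 9·4 = 37.

37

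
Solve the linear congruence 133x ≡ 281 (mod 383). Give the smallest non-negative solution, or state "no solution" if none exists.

316

First find gcd(133, 383):
383 = 2·133 + 117
133 = 1·117 + 16
117 = 7·16 + 5
16 = 3·5 + 1
5 = 5·1 + 0
gcd = 1, so a unique solution mod 383 exists.
Back-substitute for the Bézout coefficients:
1 = 16 − 3·5
1 = −3·117 + 22·16
1 = 22·133 − 25·117
1 = −25·383 + 72·133
So 133·(72) ≡ 1 (mod 383), giving 133⁻¹ ≡ 72.
x ≡ 133⁻¹·281 ≡ 72·281 ≡ 316 (mod 383).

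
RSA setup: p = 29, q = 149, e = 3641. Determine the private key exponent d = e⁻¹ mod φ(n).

2521

φ(n) = (p−1)(q−1) = 28·148 = 4144.
Need d with 3641·d ≡ 1 (mod 4144). Apply the extended Euclidean algorithm:
4144 = 1·3641 + 503
3641 = 7·503 + 120
503 = 4·120 + 23
120 = 5·23 + 5
23 = 4·5 + 3
5 = 1·3 + 2
3 = 1·2 + 1
2 = 2·1 + 0
Back-substitute:
1 = 3 − 2
1 = −5 + 2·3
1 = 2·23 − 9·5
1 = −9·120 + 47·23
1 = 47·503 − 197·120
1 = −197·3641 + 1426·503
1 = 1426·4144 − 1623·3641
So 3641·(-1623) ≡ 1 (mod 4144), hence d ≡ -1623 ≡ 2521 (mod 4144).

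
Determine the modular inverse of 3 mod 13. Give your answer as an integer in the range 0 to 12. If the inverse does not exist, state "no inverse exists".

9

Apply the Euclidean algorithm to 13 and 3:
13 = 4*3 + 1
3 = 3*1 + 0
Since gcd(3, 13) = 1, back-substitute to write 1 as a combination:
1 = 13 − 4·3
So 3·(-4) ≡ 1 (mod 13), and -4 ≡ 9 (mod 13).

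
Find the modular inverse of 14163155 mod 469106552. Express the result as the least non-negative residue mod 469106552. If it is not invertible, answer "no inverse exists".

49548179

Run Euclid on (469106552, 14163155):
469106552 = 33*14163155 + 1722437
14163155 = 8*1722437 + 383659
1722437 = 4*383659 + 187801
383659 = 2*187801 + 8057
187801 = 23*8057 + 2490
8057 = 3*2490 + 587
2490 = 4*587 + 142
587 = 4*142 + 19
142 = 7*19 + 9
19 = 2*9 + 1
9 = 9*1 + 0
gcd = 1, so the inverse exists. Back-substitute:
1 = 19 − 2·9
1 = −2·142 + 15·19
1 = 15·587 − 62·142
1 = −62·2490 + 263·587
1 = 263·8057 − 851·2490
1 = −851·187801 + 19836·8057
1 = 19836·383659 − 40523·187801
1 = −40523·1722437 + 181928·383659
1 = 181928·14163155 − 1495947·1722437
1 = −1495947·469106552 + 49548179·14163155
So 14163155·49548179 ≡ 1 (mod 469106552).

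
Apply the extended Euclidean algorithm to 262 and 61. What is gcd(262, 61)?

1

Repeated division:
262 = 4·61 + 18
61 = 3·18 + 7
18 = 2·7 + 4
7 = 1·4 + 3
4 = 1·3 + 1
3 = 3·1 + 0
gcd(262, 61) = 1.
Back-substituting:
1 = 4 − 3
1 = −7 + 2·4
1 = 2·18 − 5·7
1 = −5·61 + 17·18
1 = 17·262 − 73·61
So 1 = (17)·262 + (-73)·61.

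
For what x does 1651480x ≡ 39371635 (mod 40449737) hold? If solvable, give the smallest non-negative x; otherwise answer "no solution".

30678147

First find gcd(1651480, 40449737):
40449737 = 24·1651480 + 814217
1651480 = 2·814217 + 23046
814217 = 35·23046 + 7607
23046 = 3·7607 + 225
7607 = 33·225 + 182
225 = 1·182 + 43
182 = 4·43 + 10
43 = 4·10 + 3
10 = 3·3 + 1
3 = 3·1 + 0
gcd = 1, so a unique solution mod 40449737 exists.
Back-substitute for the Bézout coefficients:
1 = 10 − 3·3
1 = −3·43 + 13·10
1 = 13·182 − 55·43
1 = −55·225 + 68·182
1 = 68·7607 − 2299·225
1 = −2299·23046 + 6965·7607
1 = 6965·814217 − 246074·23046
1 = −246074·1651480 + 499113·814217
1 = 499113·40449737 − 12224786·1651480
So 1651480·(-12224786) ≡ 1 (mod 40449737), giving 1651480⁻¹ ≡ 28224951.
x ≡ 1651480⁻¹·39371635 ≡ 28224951·39371635 ≡ 30678147 (mod 40449737).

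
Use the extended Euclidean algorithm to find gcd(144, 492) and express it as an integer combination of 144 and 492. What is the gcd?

12

Euclidean algorithm:
492 = 3×144 + 60
144 = 2×60 + 24
60 = 2×24 + 12
24 = 2×12 + 0
gcd(144, 492) = 12.
Back-substituting:
12 = 60 − 2·24
12 = −2·144 + 5·60
12 = 5·492 − 17·144
So 12 = (5)·492 + (-17)·144.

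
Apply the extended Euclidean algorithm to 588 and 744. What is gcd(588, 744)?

Repeated division:
744 = 1*588 + 156
588 = 3*156 + 120
156 = 1*120 + 36
120 = 3*36 + 12
36 = 3*12 + 0
gcd(588, 744) = 12.
Working backward:
12 = 120 − 3·36
12 = −3·156 + 4·120
12 = 4·588 − 15·156
12 = −15·744 + 19·588
So 12 = (-15)·744 + (19)·588.

12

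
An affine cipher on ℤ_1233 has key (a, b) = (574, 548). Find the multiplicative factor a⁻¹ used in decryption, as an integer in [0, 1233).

58

Run Euclid on (1233, 574):
1233 = 2×574 + 85
574 = 6×85 + 64
85 = 1×64 + 21
64 = 3×21 + 1
21 = 21×1 + 0
gcd = 1, so the inverse exists. Back-substitute:
1 = 64 − 3·21
1 = −3·85 + 4·64
1 = 4·574 − 27·85
1 = −27·1233 + 58·574
So 574·58 ≡ 1 (mod 1233).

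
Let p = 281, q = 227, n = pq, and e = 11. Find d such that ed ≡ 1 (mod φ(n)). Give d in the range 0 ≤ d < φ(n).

23011

φ(n) = (p−1)(q−1) = 280·226 = 63280.
Need d with 11·d ≡ 1 (mod 63280). Apply the extended Euclidean algorithm:
63280 = 5752*11 + 8
11 = 1*8 + 3
8 = 2*3 + 2
3 = 1*2 + 1
2 = 2*1 + 0
Back-substitute:
1 = 3 − 2
1 = −8 + 3·3
1 = 3·11 − 4·8
1 = −4·63280 + 23011·11
So 11·23011 ≡ 1 (mod 63280), hence d = 23011.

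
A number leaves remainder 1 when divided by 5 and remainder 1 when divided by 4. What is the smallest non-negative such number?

Write x = 1 + 5·k. Then 5·k ≡ 1 − 1 ≡ 0 (mod 4).
Need 5⁻¹ mod 4. Extended Euclid on (4, 1):
4 = 4·1 + 0
5⁻¹ ≡ 1 (mod 4), so k ≡ 1·0 ≡ 0 (mod 4).
x = 1 + 5·0 = 1.

1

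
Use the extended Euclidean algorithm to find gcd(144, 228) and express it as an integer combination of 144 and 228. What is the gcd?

Repeated division:
228 = 1×144 + 84
144 = 1×84 + 60
84 = 1×60 + 24
60 = 2×24 + 12
24 = 2×12 + 0
gcd(144, 228) = 12.
Back-substituting:
12 = 60 − 2·24
12 = −2·84 + 3·60
12 = 3·144 − 5·84
12 = −5·228 + 8·144
So 12 = (-5)·228 + (8)·144.

12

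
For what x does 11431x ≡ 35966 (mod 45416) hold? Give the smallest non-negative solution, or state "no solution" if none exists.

762

First find gcd(11431, 45416):
45416 = 3*11431 + 11123
11431 = 1*11123 + 308
11123 = 36*308 + 35
308 = 8*35 + 28
35 = 1*28 + 7
28 = 4*7 + 0
gcd = 7 and 7 | 35966, so solutions exist. Divide through by 7: 1633x ≡ 5138 (mod 6488).
Now find 1633⁻¹ mod 6488:
6488 = 3×1633 + 1589
1633 = 1×1589 + 44
1589 = 36×44 + 5
44 = 8×5 + 4
5 = 1×4 + 1
4 = 4×1 + 0
Back-substitute:
1 = 5 − 4
1 = −44 + 9·5
1 = 9·1589 − 325·44
1 = −325·1633 + 334·1589
1 = 334·6488 − 1327·1633
So 1633·(-1327) ≡ 1 (mod 6488), i.e. 1633⁻¹ ≡ 5161.
Then x ≡ 5161·5138 ≡ 762 (mod 6488); the smallest non-negative solution is x = 762.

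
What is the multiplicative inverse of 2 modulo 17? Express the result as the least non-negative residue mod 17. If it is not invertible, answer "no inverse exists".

Apply the Euclidean algorithm to 17 and 2:
17 = 8×2 + 1
2 = 2×1 + 0
gcd = 1, so the inverse exists. Back-substitute:
1 = 17 − 8·2
So 2·(-8) ≡ 1 (mod 17), and -8 ≡ 9 (mod 17).

9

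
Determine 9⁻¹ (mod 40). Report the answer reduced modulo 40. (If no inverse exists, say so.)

Extended Euclidean algorithm:
40 = 4×9 + 4
9 = 2×4 + 1
4 = 4×1 + 0
Since gcd(9, 40) = 1, back-substitute to write 1 as a combination:
1 = 9 − 2·4
1 = −2·40 + 9·9
So 9·9 ≡ 1 (mod 40).

9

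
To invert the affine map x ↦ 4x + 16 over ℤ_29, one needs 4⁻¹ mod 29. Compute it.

Apply the Euclidean algorithm to 29 and 4:
29 = 7·4 + 1
4 = 4·1 + 0
Since gcd(4, 29) = 1, back-substitute to write 1 as a combination:
1 = 29 − 7·4
Thus 4·(-7) ≡ 1 (mod 29); reducing, -7 mod 29 = 22.

22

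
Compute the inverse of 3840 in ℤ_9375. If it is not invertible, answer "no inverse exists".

Compute gcd(3840, 9375):
9375 = 2×3840 + 1695
3840 = 2×1695 + 450
1695 = 3×450 + 345
450 = 1×345 + 105
345 = 3×105 + 30
105 = 3×30 + 15
30 = 2×15 + 0
gcd(3840, 9375) = 15 ≠ 1, so 3840 has no multiplicative inverse modulo 9375.

no inverse exists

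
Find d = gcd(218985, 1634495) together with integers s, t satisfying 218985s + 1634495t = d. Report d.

5

Euclidean algorithm:
1634495 = 7×218985 + 101600
218985 = 2×101600 + 15785
101600 = 6×15785 + 6890
15785 = 2×6890 + 2005
6890 = 3×2005 + 875
2005 = 2×875 + 255
875 = 3×255 + 110
255 = 2×110 + 35
110 = 3×35 + 5
35 = 7×5 + 0
gcd(218985, 1634495) = 5.
Working backward:
5 = 110 − 3·35
5 = −3·255 + 7·110
5 = 7·875 − 24·255
5 = −24·2005 + 55·875
5 = 55·6890 − 189·2005
5 = −189·15785 + 433·6890
5 = 433·101600 − 2787·15785
5 = −2787·218985 + 6007·101600
5 = 6007·1634495 − 44836·218985
So 5 = (6007)·1634495 + (-44836)·218985.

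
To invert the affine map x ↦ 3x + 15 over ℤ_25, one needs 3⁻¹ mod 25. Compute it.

17

Extended Euclidean algorithm:
25 = 8*3 + 1
3 = 3*1 + 0
Since gcd(3, 25) = 1, back-substitute to write 1 as a combination:
1 = 25 − 8·3
Hence 3⁻¹ ≡ -8 ≡ 17 (mod 25).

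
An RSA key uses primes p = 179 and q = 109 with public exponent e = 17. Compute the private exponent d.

φ(n) = (p−1)(q−1) = 178·108 = 19224.
Need d with 17·d ≡ 1 (mod 19224). Apply the extended Euclidean algorithm:
19224 = 1130·17 + 14
17 = 1·14 + 3
14 = 4·3 + 2
3 = 1·2 + 1
2 = 2·1 + 0
Back-substitute:
1 = 3 − 2
1 = −14 + 5·3
1 = 5·17 − 6·14
1 = −6·19224 + 6785·17
So 17·6785 ≡ 1 (mod 19224), hence d = 6785.

6785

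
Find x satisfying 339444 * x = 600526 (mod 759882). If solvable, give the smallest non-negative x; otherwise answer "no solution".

gcd(339444, 759882):
759882 = 2×339444 + 80994
339444 = 4×80994 + 15468
80994 = 5×15468 + 3654
15468 = 4×3654 + 852
3654 = 4×852 + 246
852 = 3×246 + 114
246 = 2×114 + 18
114 = 6×18 + 6
18 = 3×6 + 0
gcd = 6, but 6 ∤ 600526, so the congruence has no solution.

no solution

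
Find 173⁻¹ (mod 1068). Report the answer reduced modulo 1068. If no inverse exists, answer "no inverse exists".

Apply the Euclidean algorithm to 1068 and 173:
1068 = 6×173 + 30
173 = 5×30 + 23
30 = 1×23 + 7
23 = 3×7 + 2
7 = 3×2 + 1
2 = 2×1 + 0
The gcd is 1. Working backward:
1 = 7 − 3·2
1 = −3·23 + 10·7
1 = 10·30 − 13·23
1 = −13·173 + 75·30
1 = 75·1068 − 463·173
So 173·(-463) ≡ 1 (mod 1068), and -463 ≡ 605 (mod 1068).

605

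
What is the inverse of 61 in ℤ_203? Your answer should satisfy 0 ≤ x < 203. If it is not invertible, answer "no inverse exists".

10

Apply the Euclidean algorithm to 203 and 61:
203 = 3·61 + 20
61 = 3·20 + 1
20 = 20·1 + 0
Since gcd(61, 203) = 1, back-substitute to write 1 as a combination:
1 = 61 − 3·20
1 = −3·203 + 10·61
So 61·10 ≡ 1 (mod 203).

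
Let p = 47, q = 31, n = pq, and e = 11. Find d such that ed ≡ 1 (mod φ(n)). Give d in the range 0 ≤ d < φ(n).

251

φ(n) = (p−1)(q−1) = 46·30 = 1380.
Need d with 11·d ≡ 1 (mod 1380). Apply the extended Euclidean algorithm:
1380 = 125×11 + 5
11 = 2×5 + 1
5 = 5×1 + 0
Back-substitute:
1 = 11 − 2·5
1 = −2·1380 + 251·11
So 11·251 ≡ 1 (mod 1380), hence d = 251.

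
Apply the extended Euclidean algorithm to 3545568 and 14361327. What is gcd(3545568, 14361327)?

Repeated division:
14361327 = 4·3545568 + 179055
3545568 = 19·179055 + 143523
179055 = 1·143523 + 35532
143523 = 4·35532 + 1395
35532 = 25·1395 + 657
1395 = 2·657 + 81
657 = 8·81 + 9
81 = 9·9 + 0
gcd(3545568, 14361327) = 9.
Back-substituting:
9 = 657 − 8·81
9 = −8·1395 + 17·657
9 = 17·35532 − 433·1395
9 = −433·143523 + 1749·35532
9 = 1749·179055 − 2182·143523
9 = −2182·3545568 + 43207·179055
9 = 43207·14361327 − 175010·3545568
So 9 = (43207)·14361327 + (-175010)·3545568.

9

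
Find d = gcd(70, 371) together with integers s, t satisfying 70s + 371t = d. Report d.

7

Repeated division:
371 = 5*70 + 21
70 = 3*21 + 7
21 = 3*7 + 0
gcd(70, 371) = 7.
Back-substituting:
7 = 70 − 3·21
7 = −3·371 + 16·70
So 7 = (-3)·371 + (16)·70.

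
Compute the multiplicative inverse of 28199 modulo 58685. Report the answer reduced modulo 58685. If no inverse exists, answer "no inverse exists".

Run Euclid on (58685, 28199):
58685 = 2·28199 + 2287
28199 = 12·2287 + 755
2287 = 3·755 + 22
755 = 34·22 + 7
22 = 3·7 + 1
7 = 7·1 + 0
Since gcd(28199, 58685) = 1, back-substitute to write 1 as a combination:
1 = 22 − 3·7
1 = −3·755 + 103·22
1 = 103·2287 − 312·755
1 = −312·28199 + 3847·2287
1 = 3847·58685 − 8006·28199
Hence 28199⁻¹ ≡ -8006 ≡ 50679 (mod 58685).

50679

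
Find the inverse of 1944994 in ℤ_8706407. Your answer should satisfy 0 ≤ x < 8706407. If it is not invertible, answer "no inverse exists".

Apply the Euclidean algorithm to 8706407 and 1944994:
8706407 = 4×1944994 + 926431
1944994 = 2×926431 + 92132
926431 = 10×92132 + 5111
92132 = 18×5111 + 134
5111 = 38×134 + 19
134 = 7×19 + 1
19 = 19×1 + 0
The gcd is 1. Working backward:
1 = 134 − 7·19
1 = −7·5111 + 267·134
1 = 267·92132 − 4813·5111
1 = −4813·926431 + 48397·92132
1 = 48397·1944994 − 101607·926431
1 = −101607·8706407 + 454825·1944994
So 1944994·454825 ≡ 1 (mod 8706407).

454825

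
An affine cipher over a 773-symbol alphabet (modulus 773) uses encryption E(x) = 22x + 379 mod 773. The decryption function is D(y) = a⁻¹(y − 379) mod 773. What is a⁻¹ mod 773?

Apply the Euclidean algorithm to 773 and 22:
773 = 35*22 + 3
22 = 7*3 + 1
3 = 3*1 + 0
The gcd is 1. Working backward:
1 = 22 − 7·3
1 = −7·773 + 246·22
So 22·246 ≡ 1 (mod 773).

246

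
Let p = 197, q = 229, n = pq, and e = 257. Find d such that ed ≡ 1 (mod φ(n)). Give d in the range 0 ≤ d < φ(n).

10433

φ(n) = (p−1)(q−1) = 196·228 = 44688.
Need d with 257·d ≡ 1 (mod 44688). Apply the extended Euclidean algorithm:
44688 = 173*257 + 227
257 = 1*227 + 30
227 = 7*30 + 17
30 = 1*17 + 13
17 = 1*13 + 4
13 = 3*4 + 1
4 = 4*1 + 0
Back-substitute:
1 = 13 − 3·4
1 = −3·17 + 4·13
1 = 4·30 − 7·17
1 = −7·227 + 53·30
1 = 53·257 − 60·227
1 = −60·44688 + 10433·257
So 257·10433 ≡ 1 (mod 44688), hence d = 10433.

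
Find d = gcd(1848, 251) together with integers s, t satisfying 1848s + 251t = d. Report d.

1

Euclidean algorithm:
1848 = 7*251 + 91
251 = 2*91 + 69
91 = 1*69 + 22
69 = 3*22 + 3
22 = 7*3 + 1
3 = 3*1 + 0
gcd(1848, 251) = 1.
Express as a combination:
1 = 22 − 7·3
1 = −7·69 + 22·22
1 = 22·91 − 29·69
1 = −29·251 + 80·91
1 = 80·1848 − 589·251
So 1 = (80)·1848 + (-589)·251.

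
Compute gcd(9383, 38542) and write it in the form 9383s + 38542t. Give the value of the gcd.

Repeated division:
38542 = 4*9383 + 1010
9383 = 9*1010 + 293
1010 = 3*293 + 131
293 = 2*131 + 31
131 = 4*31 + 7
31 = 4*7 + 3
7 = 2*3 + 1
3 = 3*1 + 0
gcd(9383, 38542) = 1.
Express as a combination:
1 = 7 − 2·3
1 = −2·31 + 9·7
1 = 9·131 − 38·31
1 = −38·293 + 85·131
1 = 85·1010 − 293·293
1 = −293·9383 + 2722·1010
1 = 2722·38542 − 11181·9383
So 1 = (2722)·38542 + (-11181)·9383.

1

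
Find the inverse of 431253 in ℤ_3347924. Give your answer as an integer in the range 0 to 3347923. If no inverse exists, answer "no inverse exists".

537209

Extended Euclidean algorithm:
3347924 = 7*431253 + 329153
431253 = 1*329153 + 102100
329153 = 3*102100 + 22853
102100 = 4*22853 + 10688
22853 = 2*10688 + 1477
10688 = 7*1477 + 349
1477 = 4*349 + 81
349 = 4*81 + 25
81 = 3*25 + 6
25 = 4*6 + 1
6 = 6*1 + 0
Since gcd(431253, 3347924) = 1, back-substitute to write 1 as a combination:
1 = 25 − 4·6
1 = −4·81 + 13·25
1 = 13·349 − 56·81
1 = −56·1477 + 237·349
1 = 237·10688 − 1715·1477
1 = −1715·22853 + 3667·10688
1 = 3667·102100 − 16383·22853
1 = −16383·329153 + 52816·102100
1 = 52816·431253 − 69199·329153
1 = −69199·3347924 + 537209·431253
So 431253·537209 ≡ 1 (mod 3347924).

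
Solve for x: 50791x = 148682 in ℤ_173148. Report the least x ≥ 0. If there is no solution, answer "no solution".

First find gcd(50791, 173148):
173148 = 3*50791 + 20775
50791 = 2*20775 + 9241
20775 = 2*9241 + 2293
9241 = 4*2293 + 69
2293 = 33*69 + 16
69 = 4*16 + 5
16 = 3*5 + 1
5 = 5*1 + 0
gcd = 1, so a unique solution mod 173148 exists.
Back-substitute for the Bézout coefficients:
1 = 16 − 3·5
1 = −3·69 + 13·16
1 = 13·2293 − 432·69
1 = −432·9241 + 1741·2293
1 = 1741·20775 − 3914·9241
1 = −3914·50791 + 9569·20775
1 = 9569·173148 − 32621·50791
So 50791·(-32621) ≡ 1 (mod 173148), giving 50791⁻¹ ≡ 140527.
x ≡ 50791⁻¹·148682 ≡ 140527·148682 ≡ 66254 (mod 173148).

66254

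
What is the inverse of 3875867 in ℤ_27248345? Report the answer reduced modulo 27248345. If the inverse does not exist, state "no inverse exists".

12259153

gcd(27248345, 3875867) by repeated division:
27248345 = 7*3875867 + 117276
3875867 = 33*117276 + 5759
117276 = 20*5759 + 2096
5759 = 2*2096 + 1567
2096 = 1*1567 + 529
1567 = 2*529 + 509
529 = 1*509 + 20
509 = 25*20 + 9
20 = 2*9 + 2
9 = 4*2 + 1
2 = 2*1 + 0
Since gcd(3875867, 27248345) = 1, back-substitute to write 1 as a combination:
1 = 9 − 4·2
1 = −4·20 + 9·9
1 = 9·509 − 229·20
1 = −229·529 + 238·509
1 = 238·1567 − 705·529
1 = −705·2096 + 943·1567
1 = 943·5759 − 2591·2096
1 = −2591·117276 + 52763·5759
1 = 52763·3875867 − 1743770·117276
1 = −1743770·27248345 + 12259153·3875867
So 3875867·12259153 ≡ 1 (mod 27248345).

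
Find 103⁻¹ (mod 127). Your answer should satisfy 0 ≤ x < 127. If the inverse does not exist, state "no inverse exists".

37

Extended Euclidean algorithm:
127 = 1×103 + 24
103 = 4×24 + 7
24 = 3×7 + 3
7 = 2×3 + 1
3 = 3×1 + 0
gcd = 1, so the inverse exists. Back-substitute:
1 = 7 − 2·3
1 = −2·24 + 7·7
1 = 7·103 − 30·24
1 = −30·127 + 37·103
So 103·37 ≡ 1 (mod 127).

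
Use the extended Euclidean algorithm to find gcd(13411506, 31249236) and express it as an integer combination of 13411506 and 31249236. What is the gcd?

Apply Euclid's algorithm to 31249236 and 13411506:
31249236 = 2×13411506 + 4426224
13411506 = 3×4426224 + 132834
4426224 = 33×132834 + 42702
132834 = 3×42702 + 4728
42702 = 9×4728 + 150
4728 = 31×150 + 78
150 = 1×78 + 72
78 = 1×72 + 6
72 = 12×6 + 0
gcd(13411506, 31249236) = 6.
Working backward:
6 = 78 − 72
6 = −150 + 2·78
6 = 2·4728 − 63·150
6 = −63·42702 + 569·4728
6 = 569·132834 − 1770·42702
6 = −1770·4426224 + 58979·132834
6 = 58979·13411506 − 178707·4426224
6 = −178707·31249236 + 416393·13411506
So 6 = (-178707)·31249236 + (416393)·13411506.

6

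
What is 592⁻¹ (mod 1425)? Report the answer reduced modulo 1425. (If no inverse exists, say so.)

1153

Run Euclid on (1425, 592):
1425 = 2×592 + 241
592 = 2×241 + 110
241 = 2×110 + 21
110 = 5×21 + 5
21 = 4×5 + 1
5 = 5×1 + 0
Since gcd(592, 1425) = 1, back-substitute to write 1 as a combination:
1 = 21 − 4·5
1 = −4·110 + 21·21
1 = 21·241 − 46·110
1 = −46·592 + 113·241
1 = 113·1425 − 272·592
Thus 592·(-272) ≡ 1 (mod 1425); reducing, -272 mod 1425 = 1153.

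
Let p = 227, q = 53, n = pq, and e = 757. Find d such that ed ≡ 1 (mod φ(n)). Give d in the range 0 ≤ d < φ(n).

3493

φ(n) = (p−1)(q−1) = 226·52 = 11752.
Need d with 757·d ≡ 1 (mod 11752). Apply the extended Euclidean algorithm:
11752 = 15×757 + 397
757 = 1×397 + 360
397 = 1×360 + 37
360 = 9×37 + 27
37 = 1×27 + 10
27 = 2×10 + 7
10 = 1×7 + 3
7 = 2×3 + 1
3 = 3×1 + 0
Back-substitute:
1 = 7 − 2·3
1 = −2·10 + 3·7
1 = 3·27 − 8·10
1 = −8·37 + 11·27
1 = 11·360 − 107·37
1 = −107·397 + 118·360
1 = 118·757 − 225·397
1 = −225·11752 + 3493·757
So 757·3493 ≡ 1 (mod 11752), hence d = 3493.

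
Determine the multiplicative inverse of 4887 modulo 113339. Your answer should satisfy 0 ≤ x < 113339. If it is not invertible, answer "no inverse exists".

62711

Run Euclid on (113339, 4887):
113339 = 23×4887 + 938
4887 = 5×938 + 197
938 = 4×197 + 150
197 = 1×150 + 47
150 = 3×47 + 9
47 = 5×9 + 2
9 = 4×2 + 1
2 = 2×1 + 0
The gcd is 1. Working backward:
1 = 9 − 4·2
1 = −4·47 + 21·9
1 = 21·150 − 67·47
1 = −67·197 + 88·150
1 = 88·938 − 419·197
1 = −419·4887 + 2183·938
1 = 2183·113339 − 50628·4887
So 4887·(-50628) ≡ 1 (mod 113339), and -50628 ≡ 62711 (mod 113339).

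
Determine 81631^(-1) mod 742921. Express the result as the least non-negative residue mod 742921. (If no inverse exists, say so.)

Run Euclid on (742921, 81631):
742921 = 9·81631 + 8242
81631 = 9·8242 + 7453
8242 = 1·7453 + 789
7453 = 9·789 + 352
789 = 2·352 + 85
352 = 4·85 + 12
85 = 7·12 + 1
12 = 12·1 + 0
Since gcd(81631, 742921) = 1, back-substitute to write 1 as a combination:
1 = 85 − 7·12
1 = −7·352 + 29·85
1 = 29·789 − 65·352
1 = −65·7453 + 614·789
1 = 614·8242 − 679·7453
1 = −679·81631 + 6725·8242
1 = 6725·742921 − 61204·81631
Thus 81631·(-61204) ≡ 1 (mod 742921); reducing, -61204 mod 742921 = 681717.

681717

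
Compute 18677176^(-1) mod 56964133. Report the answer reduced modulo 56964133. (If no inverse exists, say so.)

9793124

Extended Euclidean algorithm:
56964133 = 3*18677176 + 932605
18677176 = 20*932605 + 25076
932605 = 37*25076 + 4793
25076 = 5*4793 + 1111
4793 = 4*1111 + 349
1111 = 3*349 + 64
349 = 5*64 + 29
64 = 2*29 + 6
29 = 4*6 + 5
6 = 1*5 + 1
5 = 5*1 + 0
Since gcd(18677176, 56964133) = 1, back-substitute to write 1 as a combination:
1 = 6 − 5
1 = −29 + 5·6
1 = 5·64 − 11·29
1 = −11·349 + 60·64
1 = 60·1111 − 191·349
1 = −191·4793 + 824·1111
1 = 824·25076 − 4311·4793
1 = −4311·932605 + 160331·25076
1 = 160331·18677176 − 3210931·932605
1 = −3210931·56964133 + 9793124·18677176
So 18677176·9793124 ≡ 1 (mod 56964133).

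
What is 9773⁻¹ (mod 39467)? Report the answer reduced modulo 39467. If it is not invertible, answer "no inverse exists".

22312

Run Euclid on (39467, 9773):
39467 = 4*9773 + 375
9773 = 26*375 + 23
375 = 16*23 + 7
23 = 3*7 + 2
7 = 3*2 + 1
2 = 2*1 + 0
Since gcd(9773, 39467) = 1, back-substitute to write 1 as a combination:
1 = 7 − 3·2
1 = −3·23 + 10·7
1 = 10·375 − 163·23
1 = −163·9773 + 4248·375
1 = 4248·39467 − 17155·9773
So 9773·(-17155) ≡ 1 (mod 39467), and -17155 ≡ 22312 (mod 39467).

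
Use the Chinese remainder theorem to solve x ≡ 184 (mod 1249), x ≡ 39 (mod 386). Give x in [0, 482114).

Write x = 184 + 1249·k. Then 1249·k ≡ 39 − 184 ≡ 241 (mod 386).
Need 1249⁻¹ mod 386. Extended Euclid on (386, 91):
386 = 4·91 + 22
91 = 4·22 + 3
22 = 7·3 + 1
3 = 3·1 + 0
Back-substitute:
1 = 22 − 7·3
1 = −7·91 + 29·22
1 = 29·386 − 123·91
1249⁻¹ ≡ 263 (mod 386), so k ≡ 263·241 ≡ 79 (mod 386).
x = 184 + 1249·79 = 98855.

98855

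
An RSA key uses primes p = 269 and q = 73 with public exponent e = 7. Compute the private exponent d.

φ(n) = (p−1)(q−1) = 268·72 = 19296.
Need d with 7·d ≡ 1 (mod 19296). Apply the extended Euclidean algorithm:
19296 = 2756*7 + 4
7 = 1*4 + 3
4 = 1*3 + 1
3 = 3*1 + 0
Back-substitute:
1 = 4 − 3
1 = −7 + 2·4
1 = 2·19296 − 5513·7
So 7·(-5513) ≡ 1 (mod 19296), hence d ≡ -5513 ≡ 13783 (mod 19296).

13783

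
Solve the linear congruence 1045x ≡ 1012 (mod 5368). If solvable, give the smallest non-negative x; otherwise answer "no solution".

First find gcd(1045, 5368):
5368 = 5*1045 + 143
1045 = 7*143 + 44
143 = 3*44 + 11
44 = 4*11 + 0
gcd = 11 and 11 | 1012, so solutions exist. Divide through by 11: 95x ≡ 92 (mod 488).
Now find 95⁻¹ mod 488:
488 = 5×95 + 13
95 = 7×13 + 4
13 = 3×4 + 1
4 = 4×1 + 0
Back-substitute:
1 = 13 − 3·4
1 = −3·95 + 22·13
1 = 22·488 − 113·95
So 95·(-113) ≡ 1 (mod 488), i.e. 95⁻¹ ≡ 375.
Then x ≡ 375·92 ≡ 340 (mod 488); the smallest non-negative solution is x = 340.

340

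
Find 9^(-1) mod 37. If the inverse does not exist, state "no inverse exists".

gcd(37, 9) by repeated division:
37 = 4×9 + 1
9 = 9×1 + 0
Since gcd(9, 37) = 1, back-substitute to write 1 as a combination:
1 = 37 − 4·9
Hence 9⁻¹ ≡ -4 ≡ 33 (mod 37).

33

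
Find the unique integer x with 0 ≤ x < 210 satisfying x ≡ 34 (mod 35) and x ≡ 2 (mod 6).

Write x = 34 + 35·k. Then 35·k ≡ 2 − 34 ≡ 4 (mod 6).
Need 35⁻¹ mod 6. Extended Euclid on (6, 5):
6 = 1*5 + 1
5 = 5*1 + 0
Back-substitute:
1 = 6 − 5
35⁻¹ ≡ 5 (mod 6), so k ≡ 5·4 ≡ 2 (mod 6).
x = 34 + 35·2 = 104.

104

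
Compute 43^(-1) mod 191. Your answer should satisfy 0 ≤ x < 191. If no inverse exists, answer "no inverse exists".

40

Apply the Euclidean algorithm to 191 and 43:
191 = 4·43 + 19
43 = 2·19 + 5
19 = 3·5 + 4
5 = 1·4 + 1
4 = 4·1 + 0
gcd = 1, so the inverse exists. Back-substitute:
1 = 5 − 4
1 = −19 + 4·5
1 = 4·43 − 9·19
1 = −9·191 + 40·43
So 43·40 ≡ 1 (mod 191).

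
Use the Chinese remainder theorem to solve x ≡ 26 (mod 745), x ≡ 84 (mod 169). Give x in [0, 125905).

102836

Write x = 26 + 745·k. Then 745·k ≡ 84 − 26 ≡ 58 (mod 169).
Need 745⁻¹ mod 169. Extended Euclid on (169, 69):
169 = 2·69 + 31
69 = 2·31 + 7
31 = 4·7 + 3
7 = 2·3 + 1
3 = 3·1 + 0
Back-substitute:
1 = 7 − 2·3
1 = −2·31 + 9·7
1 = 9·69 − 20·31
1 = −20·169 + 49·69
745⁻¹ ≡ 49 (mod 169), so k ≡ 49·58 ≡ 138 (mod 169).
x = 26 + 745·138 = 102836.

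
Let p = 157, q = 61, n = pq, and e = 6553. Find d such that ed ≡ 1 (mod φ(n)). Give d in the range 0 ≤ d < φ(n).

937

φ(n) = (p−1)(q−1) = 156·60 = 9360.
Need d with 6553·d ≡ 1 (mod 9360). Apply the extended Euclidean algorithm:
9360 = 1*6553 + 2807
6553 = 2*2807 + 939
2807 = 2*939 + 929
939 = 1*929 + 10
929 = 92*10 + 9
10 = 1*9 + 1
9 = 9*1 + 0
Back-substitute:
1 = 10 − 9
1 = −929 + 93·10
1 = 93·939 − 94·929
1 = −94·2807 + 281·939
1 = 281·6553 − 656·2807
1 = −656·9360 + 937·6553
So 6553·937 ≡ 1 (mod 9360), hence d = 937.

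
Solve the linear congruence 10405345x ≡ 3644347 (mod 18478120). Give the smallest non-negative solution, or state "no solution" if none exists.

gcd(10405345, 18478120):
18478120 = 1·10405345 + 8072775
10405345 = 1·8072775 + 2332570
8072775 = 3·2332570 + 1075065
2332570 = 2·1075065 + 182440
1075065 = 5·182440 + 162865
182440 = 1·162865 + 19575
162865 = 8·19575 + 6265
19575 = 3·6265 + 780
6265 = 8·780 + 25
780 = 31·25 + 5
25 = 5·5 + 0
gcd = 5, but 5 ∤ 3644347, so the congruence has no solution.

no solution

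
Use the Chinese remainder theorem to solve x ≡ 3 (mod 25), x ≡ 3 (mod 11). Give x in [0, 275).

3

Write x = 3 + 25·k. Then 25·k ≡ 3 − 3 ≡ 0 (mod 11).
Need 25⁻¹ mod 11. Extended Euclid on (11, 3):
11 = 3×3 + 2
3 = 1×2 + 1
2 = 2×1 + 0
Back-substitute:
1 = 3 − 2
1 = −11 + 4·3
25⁻¹ ≡ 4 (mod 11), so k ≡ 4·0 ≡ 0 (mod 11).
x = 3 + 25·0 = 3.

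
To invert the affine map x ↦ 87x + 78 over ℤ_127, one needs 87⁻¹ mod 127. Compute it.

73

Extended Euclidean algorithm:
127 = 1·87 + 40
87 = 2·40 + 7
40 = 5·7 + 5
7 = 1·5 + 2
5 = 2·2 + 1
2 = 2·1 + 0
gcd = 1, so the inverse exists. Back-substitute:
1 = 5 − 2·2
1 = −2·7 + 3·5
1 = 3·40 − 17·7
1 = −17·87 + 37·40
1 = 37·127 − 54·87
Thus 87·(-54) ≡ 1 (mod 127); reducing, -54 mod 127 = 73.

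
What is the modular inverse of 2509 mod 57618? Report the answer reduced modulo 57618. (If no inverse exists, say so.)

44023

Run Euclid on (57618, 2509):
57618 = 22*2509 + 2420
2509 = 1*2420 + 89
2420 = 27*89 + 17
89 = 5*17 + 4
17 = 4*4 + 1
4 = 4*1 + 0
Since gcd(2509, 57618) = 1, back-substitute to write 1 as a combination:
1 = 17 − 4·4
1 = −4·89 + 21·17
1 = 21·2420 − 571·89
1 = −571·2509 + 592·2420
1 = 592·57618 − 13595·2509
So 2509·(-13595) ≡ 1 (mod 57618), and -13595 ≡ 44023 (mod 57618).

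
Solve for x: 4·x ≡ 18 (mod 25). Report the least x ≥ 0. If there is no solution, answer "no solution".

First find gcd(4, 25):
25 = 6×4 + 1
4 = 4×1 + 0
gcd = 1, so a unique solution mod 25 exists.
Back-substitute for the Bézout coefficients:
1 = 25 − 6·4
So 4·(-6) ≡ 1 (mod 25), giving 4⁻¹ ≡ 19.
x ≡ 4⁻¹·18 ≡ 19·18 ≡ 17 (mod 25).

17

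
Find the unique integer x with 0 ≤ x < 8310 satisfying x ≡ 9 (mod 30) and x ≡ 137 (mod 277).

4569

Write x = 9 + 30·k. Then 30·k ≡ 137 − 9 ≡ 128 (mod 277).
Need 30⁻¹ mod 277. Extended Euclid on (277, 30):
277 = 9×30 + 7
30 = 4×7 + 2
7 = 3×2 + 1
2 = 2×1 + 0
Back-substitute:
1 = 7 − 3·2
1 = −3·30 + 13·7
1 = 13·277 − 120·30
30⁻¹ ≡ 157 (mod 277), so k ≡ 157·128 ≡ 152 (mod 277).
x = 9 + 30·152 = 4569.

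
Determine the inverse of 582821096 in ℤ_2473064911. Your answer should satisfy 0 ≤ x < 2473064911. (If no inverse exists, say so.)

Extended Euclidean algorithm:
2473064911 = 4·582821096 + 141780527
582821096 = 4·141780527 + 15698988
141780527 = 9·15698988 + 489635
15698988 = 32·489635 + 30668
489635 = 15·30668 + 29615
30668 = 1·29615 + 1053
29615 = 28·1053 + 131
1053 = 8·131 + 5
131 = 26·5 + 1
5 = 5·1 + 0
Since gcd(582821096, 2473064911) = 1, back-substitute to write 1 as a combination:
1 = 131 − 26·5
1 = −26·1053 + 209·131
1 = 209·29615 − 5878·1053
1 = −5878·30668 + 6087·29615
1 = 6087·489635 − 97183·30668
1 = −97183·15698988 + 3115943·489635
1 = 3115943·141780527 − 28140670·15698988
1 = −28140670·582821096 + 115678623·141780527
1 = 115678623·2473064911 − 490855162·582821096
Hence 582821096⁻¹ ≡ -490855162 ≡ 1982209749 (mod 2473064911).

1982209749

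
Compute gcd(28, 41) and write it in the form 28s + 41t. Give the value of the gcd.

1

Euclidean algorithm:
41 = 1*28 + 13
28 = 2*13 + 2
13 = 6*2 + 1
2 = 2*1 + 0
gcd(28, 41) = 1.
Express as a combination:
1 = 13 − 6·2
1 = −6·28 + 13·13
1 = 13·41 − 19·28
So 1 = (13)·41 + (-19)·28.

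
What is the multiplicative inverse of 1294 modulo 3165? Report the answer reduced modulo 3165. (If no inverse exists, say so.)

Apply the Euclidean algorithm to 3165 and 1294:
3165 = 2×1294 + 577
1294 = 2×577 + 140
577 = 4×140 + 17
140 = 8×17 + 4
17 = 4×4 + 1
4 = 4×1 + 0
The gcd is 1. Working backward:
1 = 17 − 4·4
1 = −4·140 + 33·17
1 = 33·577 − 136·140
1 = −136·1294 + 305·577
1 = 305·3165 − 746·1294
Thus 1294·(-746) ≡ 1 (mod 3165); reducing, -746 mod 3165 = 2419.

2419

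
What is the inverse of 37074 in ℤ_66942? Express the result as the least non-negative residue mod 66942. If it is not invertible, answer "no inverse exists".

no inverse exists

Euclidean algorithm on 66942, 37074:
66942 = 1·37074 + 29868
37074 = 1·29868 + 7206
29868 = 4·7206 + 1044
7206 = 6·1044 + 942
1044 = 1·942 + 102
942 = 9·102 + 24
102 = 4·24 + 6
24 = 4·6 + 0
The gcd is 6, not 1, hence no inverse exists.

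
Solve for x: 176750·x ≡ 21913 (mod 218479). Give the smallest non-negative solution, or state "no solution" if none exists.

First find gcd(176750, 218479):
218479 = 1*176750 + 41729
176750 = 4*41729 + 9834
41729 = 4*9834 + 2393
9834 = 4*2393 + 262
2393 = 9*262 + 35
262 = 7*35 + 17
35 = 2*17 + 1
17 = 17*1 + 0
gcd = 1, so a unique solution mod 218479 exists.
Back-substitute for the Bézout coefficients:
1 = 35 − 2·17
1 = −2·262 + 15·35
1 = 15·2393 − 137·262
1 = −137·9834 + 563·2393
1 = 563·41729 − 2389·9834
1 = −2389·176750 + 10119·41729
1 = 10119·218479 − 12508·176750
So 176750·(-12508) ≡ 1 (mod 218479), giving 176750⁻¹ ≡ 205971.
x ≡ 176750⁻¹·21913 ≡ 205971·21913 ≡ 103341 (mod 218479).

103341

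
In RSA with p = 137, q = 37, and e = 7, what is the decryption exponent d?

1399

φ(n) = (p−1)(q−1) = 136·36 = 4896.
Need d with 7·d ≡ 1 (mod 4896). Apply the extended Euclidean algorithm:
4896 = 699·7 + 3
7 = 2·3 + 1
3 = 3·1 + 0
Back-substitute:
1 = 7 − 2·3
1 = −2·4896 + 1399·7
So 7·1399 ≡ 1 (mod 4896), hence d = 1399.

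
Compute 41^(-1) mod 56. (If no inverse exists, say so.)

41

Apply the Euclidean algorithm to 56 and 41:
56 = 1×41 + 15
41 = 2×15 + 11
15 = 1×11 + 4
11 = 2×4 + 3
4 = 1×3 + 1
3 = 3×1 + 0
The gcd is 1. Working backward:
1 = 4 − 3
1 = −11 + 3·4
1 = 3·15 − 4·11
1 = −4·41 + 11·15
1 = 11·56 − 15·41
So 41·(-15) ≡ 1 (mod 56), and -15 ≡ 41 (mod 56).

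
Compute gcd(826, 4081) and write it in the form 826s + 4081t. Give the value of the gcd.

7

Euclidean algorithm:
4081 = 4*826 + 777
826 = 1*777 + 49
777 = 15*49 + 42
49 = 1*42 + 7
42 = 6*7 + 0
gcd(826, 4081) = 7.
Working backward:
7 = 49 − 42
7 = −777 + 16·49
7 = 16·826 − 17·777
7 = −17·4081 + 84·826
So 7 = (-17)·4081 + (84)·826.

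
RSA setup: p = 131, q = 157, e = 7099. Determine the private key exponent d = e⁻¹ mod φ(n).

7099

φ(n) = (p−1)(q−1) = 130·156 = 20280.
Need d with 7099·d ≡ 1 (mod 20280). Apply the extended Euclidean algorithm:
20280 = 2·7099 + 6082
7099 = 1·6082 + 1017
6082 = 5·1017 + 997
1017 = 1·997 + 20
997 = 49·20 + 17
20 = 1·17 + 3
17 = 5·3 + 2
3 = 1·2 + 1
2 = 2·1 + 0
Back-substitute:
1 = 3 − 2
1 = −17 + 6·3
1 = 6·20 − 7·17
1 = −7·997 + 349·20
1 = 349·1017 − 356·997
1 = −356·6082 + 2129·1017
1 = 2129·7099 − 2485·6082
1 = −2485·20280 + 7099·7099
So 7099·7099 ≡ 1 (mod 20280), hence d = 7099.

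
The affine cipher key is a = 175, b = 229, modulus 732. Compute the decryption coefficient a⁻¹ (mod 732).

343

Run Euclid on (732, 175):
732 = 4*175 + 32
175 = 5*32 + 15
32 = 2*15 + 2
15 = 7*2 + 1
2 = 2*1 + 0
gcd = 1, so the inverse exists. Back-substitute:
1 = 15 − 7·2
1 = −7·32 + 15·15
1 = 15·175 − 82·32
1 = −82·732 + 343·175
So 175·343 ≡ 1 (mod 732).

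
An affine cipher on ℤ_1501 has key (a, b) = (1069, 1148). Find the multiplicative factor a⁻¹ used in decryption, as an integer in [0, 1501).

1296

Extended Euclidean algorithm:
1501 = 1×1069 + 432
1069 = 2×432 + 205
432 = 2×205 + 22
205 = 9×22 + 7
22 = 3×7 + 1
7 = 7×1 + 0
gcd = 1, so the inverse exists. Back-substitute:
1 = 22 − 3·7
1 = −3·205 + 28·22
1 = 28·432 − 59·205
1 = −59·1069 + 146·432
1 = 146·1501 − 205·1069
Thus 1069·(-205) ≡ 1 (mod 1501); reducing, -205 mod 1501 = 1296.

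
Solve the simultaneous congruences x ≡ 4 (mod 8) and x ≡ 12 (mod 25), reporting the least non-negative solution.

Write x = 4 + 8·k. Then 8·k ≡ 12 − 4 ≡ 8 (mod 25).
Need 8⁻¹ mod 25. Extended Euclid on (25, 8):
25 = 3*8 + 1
8 = 8*1 + 0
Back-substitute:
1 = 25 − 3·8
8⁻¹ ≡ 22 (mod 25), so k ≡ 22·8 ≡ 1 (mod 25).
x = 4 + 8·1 = 12.

12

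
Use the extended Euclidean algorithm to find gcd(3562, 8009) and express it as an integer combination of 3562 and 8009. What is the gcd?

1

Repeated division:
8009 = 2·3562 + 885
3562 = 4·885 + 22
885 = 40·22 + 5
22 = 4·5 + 2
5 = 2·2 + 1
2 = 2·1 + 0
gcd(3562, 8009) = 1.
Back-substituting:
1 = 5 − 2·2
1 = −2·22 + 9·5
1 = 9·885 − 362·22
1 = −362·3562 + 1457·885
1 = 1457·8009 − 3276·3562
So 1 = (1457)·8009 + (-3276)·3562.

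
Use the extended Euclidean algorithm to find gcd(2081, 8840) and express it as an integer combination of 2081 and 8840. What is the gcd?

1

Euclidean algorithm:
8840 = 4*2081 + 516
2081 = 4*516 + 17
516 = 30*17 + 6
17 = 2*6 + 5
6 = 1*5 + 1
5 = 5*1 + 0
gcd(2081, 8840) = 1.
Express as a combination:
1 = 6 − 5
1 = −17 + 3·6
1 = 3·516 − 91·17
1 = −91·2081 + 367·516
1 = 367·8840 − 1559·2081
So 1 = (367)·8840 + (-1559)·2081.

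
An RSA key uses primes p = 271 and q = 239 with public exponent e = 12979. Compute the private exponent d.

φ(n) = (p−1)(q−1) = 270·238 = 64260.
Need d with 12979·d ≡ 1 (mod 64260). Apply the extended Euclidean algorithm:
64260 = 4*12979 + 12344
12979 = 1*12344 + 635
12344 = 19*635 + 279
635 = 2*279 + 77
279 = 3*77 + 48
77 = 1*48 + 29
48 = 1*29 + 19
29 = 1*19 + 10
19 = 1*10 + 9
10 = 1*9 + 1
9 = 9*1 + 0
Back-substitute:
1 = 10 − 9
1 = −19 + 2·10
1 = 2·29 − 3·19
1 = −3·48 + 5·29
1 = 5·77 − 8·48
1 = −8·279 + 29·77
1 = 29·635 − 66·279
1 = −66·12344 + 1283·635
1 = 1283·12979 − 1349·12344
1 = −1349·64260 + 6679·12979
So 12979·6679 ≡ 1 (mod 64260), hence d = 6679.

6679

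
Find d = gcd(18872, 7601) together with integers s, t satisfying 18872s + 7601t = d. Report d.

Euclidean algorithm:
18872 = 2·7601 + 3670
7601 = 2·3670 + 261
3670 = 14·261 + 16
261 = 16·16 + 5
16 = 3·5 + 1
5 = 5·1 + 0
gcd(18872, 7601) = 1.
Working backward:
1 = 16 − 3·5
1 = −3·261 + 49·16
1 = 49·3670 − 689·261
1 = −689·7601 + 1427·3670
1 = 1427·18872 − 3543·7601
So 1 = (1427)·18872 + (-3543)·7601.

1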